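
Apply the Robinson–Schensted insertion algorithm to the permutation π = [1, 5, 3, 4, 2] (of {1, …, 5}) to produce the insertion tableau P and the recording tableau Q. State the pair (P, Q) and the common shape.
P = [1, 2, 4] / [3] / [5];  Q = [1, 2, 4] / [3] / [5];  common shape = (3, 1, 1)

Row-insert the values π_1, π_2, … into P one at a time, bumping the leftmost entry strictly greater than the inserted value down to the next row. The recording tableau Q records, in position (i, j), the step at which that cell was added to P.
  Insert 1 (step 1): P = [1];  Q = [1]
  Insert 5 (step 2): P = [1, 5];  Q = [1, 2]
  Insert 3 (step 3): P = [1, 3] / [5];  Q = [1, 2] / [3]
  Insert 4 (step 4): P = [1, 3, 4] / [5];  Q = [1, 2, 4] / [3]
  Insert 2 (step 5): P = [1, 2, 4] / [3] / [5];  Q = [1, 2, 4] / [3] / [5]
Final shape: (3, 1, 1).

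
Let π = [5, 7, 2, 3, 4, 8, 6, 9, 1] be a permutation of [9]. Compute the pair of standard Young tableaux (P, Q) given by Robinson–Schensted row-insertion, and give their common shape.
P = [1, 3, 4, 6, 9] / [2, 7, 8] / [5];  Q = [1, 2, 5, 6, 8] / [3, 4, 7] / [9];  common shape = (5, 3, 1)

Row-insert the values π_1, π_2, … into P one at a time, bumping the leftmost entry strictly greater than the inserted value down to the next row. The recording tableau Q records, in position (i, j), the step at which that cell was added to P.
  Insert 5 (step 1): P = [5];  Q = [1]
  Insert 7 (step 2): P = [5, 7];  Q = [1, 2]
  Insert 2 (step 3): P = [2, 7] / [5];  Q = [1, 2] / [3]
  Insert 3 (step 4): P = [2, 3] / [5, 7];  Q = [1, 2] / [3, 4]
  Insert 4 (step 5): P = [2, 3, 4] / [5, 7];  Q = [1, 2, 5] / [3, 4]
  Insert 8 (step 6): P = [2, 3, 4, 8] / [5, 7];  Q = [1, 2, 5, 6] / [3, 4]
  Insert 6 (step 7): P = [2, 3, 4, 6] / [5, 7, 8];  Q = [1, 2, 5, 6] / [3, 4, 7]
  Insert 9 (step 8): P = [2, 3, 4, 6, 9] / [5, 7, 8];  Q = [1, 2, 5, 6, 8] / [3, 4, 7]
  Insert 1 (step 9): P = [1, 3, 4, 6, 9] / [2, 7, 8] / [5];  Q = [1, 2, 5, 6, 8] / [3, 4, 7] / [9]
Final shape: (5, 3, 1).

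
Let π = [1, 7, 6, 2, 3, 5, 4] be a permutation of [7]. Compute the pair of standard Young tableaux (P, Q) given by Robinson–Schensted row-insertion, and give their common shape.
P = [1, 2, 3, 4] / [5] / [6] / [7];  Q = [1, 2, 5, 6] / [3] / [4] / [7];  common shape = (4, 1, 1, 1)

Row-insert the values π_1, π_2, … into P one at a time, bumping the leftmost entry strictly greater than the inserted value down to the next row. The recording tableau Q records, in position (i, j), the step at which that cell was added to P.
  Insert 1 (step 1): P = [1];  Q = [1]
  Insert 7 (step 2): P = [1, 7];  Q = [1, 2]
  Insert 6 (step 3): P = [1, 6] / [7];  Q = [1, 2] / [3]
  Insert 2 (step 4): P = [1, 2] / [6] / [7];  Q = [1, 2] / [3] / [4]
  Insert 3 (step 5): P = [1, 2, 3] / [6] / [7];  Q = [1, 2, 5] / [3] / [4]
  Insert 5 (step 6): P = [1, 2, 3, 5] / [6] / [7];  Q = [1, 2, 5, 6] / [3] / [4]
  Insert 4 (step 7): P = [1, 2, 3, 4] / [5] / [6] / [7];  Q = [1, 2, 5, 6] / [3] / [4] / [7]
Final shape: (4, 1, 1, 1).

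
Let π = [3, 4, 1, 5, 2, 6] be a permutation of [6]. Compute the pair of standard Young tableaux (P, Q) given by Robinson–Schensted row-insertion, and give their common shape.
P = [1, 2, 5, 6] / [3, 4];  Q = [1, 2, 4, 6] / [3, 5];  common shape = (4, 2)

Row-insert the values π_1, π_2, … into P one at a time, bumping the leftmost entry strictly greater than the inserted value down to the next row. The recording tableau Q records, in position (i, j), the step at which that cell was added to P.
  Insert 3 (step 1): P = [3];  Q = [1]
  Insert 4 (step 2): P = [3, 4];  Q = [1, 2]
  Insert 1 (step 3): P = [1, 4] / [3];  Q = [1, 2] / [3]
  Insert 5 (step 4): P = [1, 4, 5] / [3];  Q = [1, 2, 4] / [3]
  Insert 2 (step 5): P = [1, 2, 5] / [3, 4];  Q = [1, 2, 4] / [3, 5]
  Insert 6 (step 6): P = [1, 2, 5, 6] / [3, 4];  Q = [1, 2, 4, 6] / [3, 5]
Final shape: (4, 2).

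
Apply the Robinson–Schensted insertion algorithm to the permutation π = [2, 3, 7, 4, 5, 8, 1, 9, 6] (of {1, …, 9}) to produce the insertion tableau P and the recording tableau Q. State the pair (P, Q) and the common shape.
P = [1, 3, 4, 5, 6, 9] / [2, 8] / [7];  Q = [1, 2, 3, 5, 6, 8] / [4, 9] / [7];  common shape = (6, 2, 1)

Row-insert the values π_1, π_2, … into P one at a time, bumping the leftmost entry strictly greater than the inserted value down to the next row. The recording tableau Q records, in position (i, j), the step at which that cell was added to P.
  Insert 2 (step 1): P = [2];  Q = [1]
  Insert 3 (step 2): P = [2, 3];  Q = [1, 2]
  Insert 7 (step 3): P = [2, 3, 7];  Q = [1, 2, 3]
  Insert 4 (step 4): P = [2, 3, 4] / [7];  Q = [1, 2, 3] / [4]
  Insert 5 (step 5): P = [2, 3, 4, 5] / [7];  Q = [1, 2, 3, 5] / [4]
  Insert 8 (step 6): P = [2, 3, 4, 5, 8] / [7];  Q = [1, 2, 3, 5, 6] / [4]
  Insert 1 (step 7): P = [1, 3, 4, 5, 8] / [2] / [7];  Q = [1, 2, 3, 5, 6] / [4] / [7]
  Insert 9 (step 8): P = [1, 3, 4, 5, 8, 9] / [2] / [7];  Q = [1, 2, 3, 5, 6, 8] / [4] / [7]
  Insert 6 (step 9): P = [1, 3, 4, 5, 6, 9] / [2, 8] / [7];  Q = [1, 2, 3, 5, 6, 8] / [4, 9] / [7]
Final shape: (6, 2, 1).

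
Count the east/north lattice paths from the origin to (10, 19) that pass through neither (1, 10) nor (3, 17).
Number of paths = 19468406

Inclusion–exclusion. Total paths: C(29, 10) = 20030010. Through P₁: C(11, 1)·C(18, 9) = 534820. Through P₂: C(20, 3)·C(9, 7) = 41040. Since P₁ is strictly southwest of P₂, a monotone path through both must visit P₁ then P₂; paths through both = C(11, 1)·C(9, 2)·C(9, 7) = 14256. Avoid both = 20030010 − 534820 − 41040 + 14256 = 19468406.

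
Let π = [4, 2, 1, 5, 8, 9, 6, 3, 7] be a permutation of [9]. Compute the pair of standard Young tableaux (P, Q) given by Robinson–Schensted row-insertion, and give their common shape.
P = [1, 3, 6, 7] / [2, 5, 9] / [4, 8];  Q = [1, 4, 5, 6] / [2, 7, 9] / [3, 8];  common shape = (4, 3, 2)

Row-insert the values π_1, π_2, … into P one at a time, bumping the leftmost entry strictly greater than the inserted value down to the next row. The recording tableau Q records, in position (i, j), the step at which that cell was added to P.
  Insert 4 (step 1): P = [4];  Q = [1]
  Insert 2 (step 2): P = [2] / [4];  Q = [1] / [2]
  Insert 1 (step 3): P = [1] / [2] / [4];  Q = [1] / [2] / [3]
  Insert 5 (step 4): P = [1, 5] / [2] / [4];  Q = [1, 4] / [2] / [3]
  Insert 8 (step 5): P = [1, 5, 8] / [2] / [4];  Q = [1, 4, 5] / [2] / [3]
  Insert 9 (step 6): P = [1, 5, 8, 9] / [2] / [4];  Q = [1, 4, 5, 6] / [2] / [3]
  Insert 6 (step 7): P = [1, 5, 6, 9] / [2, 8] / [4];  Q = [1, 4, 5, 6] / [2, 7] / [3]
  Insert 3 (step 8): P = [1, 3, 6, 9] / [2, 5] / [4, 8];  Q = [1, 4, 5, 6] / [2, 7] / [3, 8]
  Insert 7 (step 9): P = [1, 3, 6, 7] / [2, 5, 9] / [4, 8];  Q = [1, 4, 5, 6] / [2, 7, 9] / [3, 8]
Final shape: (4, 3, 2).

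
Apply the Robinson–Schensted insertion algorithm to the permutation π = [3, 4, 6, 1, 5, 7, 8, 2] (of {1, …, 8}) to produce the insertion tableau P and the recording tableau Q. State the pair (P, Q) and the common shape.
P = [1, 2, 5, 7, 8] / [3, 4] / [6];  Q = [1, 2, 3, 6, 7] / [4, 5] / [8];  common shape = (5, 2, 1)

Row-insert the values π_1, π_2, … into P one at a time, bumping the leftmost entry strictly greater than the inserted value down to the next row. The recording tableau Q records, in position (i, j), the step at which that cell was added to P.
  Insert 3 (step 1): P = [3];  Q = [1]
  Insert 4 (step 2): P = [3, 4];  Q = [1, 2]
  Insert 6 (step 3): P = [3, 4, 6];  Q = [1, 2, 3]
  Insert 1 (step 4): P = [1, 4, 6] / [3];  Q = [1, 2, 3] / [4]
  Insert 5 (step 5): P = [1, 4, 5] / [3, 6];  Q = [1, 2, 3] / [4, 5]
  Insert 7 (step 6): P = [1, 4, 5, 7] / [3, 6];  Q = [1, 2, 3, 6] / [4, 5]
  Insert 8 (step 7): P = [1, 4, 5, 7, 8] / [3, 6];  Q = [1, 2, 3, 6, 7] / [4, 5]
  Insert 2 (step 8): P = [1, 2, 5, 7, 8] / [3, 4] / [6];  Q = [1, 2, 3, 6, 7] / [4, 5] / [8]
Final shape: (5, 2, 1).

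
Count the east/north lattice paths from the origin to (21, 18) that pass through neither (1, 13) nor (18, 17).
Number of paths = 44208464730

Inclusion–exclusion. Total paths: C(39, 21) = 62359143990. Through P₁: C(14, 1)·C(25, 20) = 743820. Through P₂: C(35, 18)·C(4, 3) = 18150270600. Since P₁ is strictly southwest of P₂, a monotone path through both must visit P₁ then P₂; paths through both = C(14, 1)·C(21, 17)·C(4, 3) = 335160. Avoid both = 62359143990 − 743820 − 18150270600 + 335160 = 44208464730.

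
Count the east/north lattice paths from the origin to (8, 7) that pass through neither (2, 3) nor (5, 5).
Number of paths = 2815

Inclusion–exclusion. Total paths: C(15, 8) = 6435. Through P₁: C(5, 2)·C(10, 6) = 2100. Through P₂: C(10, 5)·C(5, 3) = 2520. Since P₁ is strictly southwest of P₂, a monotone path through both must visit P₁ then P₂; paths through both = C(5, 2)·C(5, 3)·C(5, 3) = 1000. Avoid both = 6435 − 2100 − 2520 + 1000 = 2815.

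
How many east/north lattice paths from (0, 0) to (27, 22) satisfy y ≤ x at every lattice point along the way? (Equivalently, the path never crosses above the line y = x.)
Number of paths = 10649977831752

By the reflection principle (André's argument), the number of monotone paths to (27, 22) with n ≤ m that never go above y = x is C(49, 27) − C(49, 28) = 49699896548176 − 39049918716424 = 10649977831752.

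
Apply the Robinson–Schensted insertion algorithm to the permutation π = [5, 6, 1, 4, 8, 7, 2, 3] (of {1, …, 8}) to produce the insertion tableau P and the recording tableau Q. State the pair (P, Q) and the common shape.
P = [1, 2, 3] / [4, 6, 7] / [5, 8];  Q = [1, 2, 5] / [3, 4, 6] / [7, 8];  common shape = (3, 3, 2)

Row-insert the values π_1, π_2, … into P one at a time, bumping the leftmost entry strictly greater than the inserted value down to the next row. The recording tableau Q records, in position (i, j), the step at which that cell was added to P.
  Insert 5 (step 1): P = [5];  Q = [1]
  Insert 6 (step 2): P = [5, 6];  Q = [1, 2]
  Insert 1 (step 3): P = [1, 6] / [5];  Q = [1, 2] / [3]
  Insert 4 (step 4): P = [1, 4] / [5, 6];  Q = [1, 2] / [3, 4]
  Insert 8 (step 5): P = [1, 4, 8] / [5, 6];  Q = [1, 2, 5] / [3, 4]
  Insert 7 (step 6): P = [1, 4, 7] / [5, 6, 8];  Q = [1, 2, 5] / [3, 4, 6]
  Insert 2 (step 7): P = [1, 2, 7] / [4, 6, 8] / [5];  Q = [1, 2, 5] / [3, 4, 6] / [7]
  Insert 3 (step 8): P = [1, 2, 3] / [4, 6, 7] / [5, 8];  Q = [1, 2, 5] / [3, 4, 6] / [7, 8]
Final shape: (3, 3, 2).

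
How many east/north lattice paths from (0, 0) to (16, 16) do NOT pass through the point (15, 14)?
Number of paths = 368404110

Total paths from (0, 0) to (16, 16): C(32, 16) = 601080390. Paths through (15, 14): (paths (0, 0) → (15, 14)) × (paths (15, 14) → (16, 16)) = C(29, 15) · C(3, 1) = 77558760 · 3 = 232676280. Avoidance count = 601080390 − 232676280 = 368404110.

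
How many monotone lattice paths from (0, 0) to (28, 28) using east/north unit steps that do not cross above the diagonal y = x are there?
C_28 = 263747951750360

These NE paths below the diagonal are counted by the Catalan number C_n = (1/(n + 1)) · C(2n, n). For n = 28: C_28 = (1/29) · C(56, 28) = 7648690600760440/29 = 263747951750360.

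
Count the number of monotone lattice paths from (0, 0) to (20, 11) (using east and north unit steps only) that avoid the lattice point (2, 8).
Number of paths = 84612465

Total paths from (0, 0) to (20, 11): C(31, 20) = 84672315. Paths through (2, 8): (paths (0, 0) → (2, 8)) × (paths (2, 8) → (20, 11)) = C(10, 2) · C(21, 18) = 45 · 1330 = 59850. Avoidance count = 84672315 − 59850 = 84612465.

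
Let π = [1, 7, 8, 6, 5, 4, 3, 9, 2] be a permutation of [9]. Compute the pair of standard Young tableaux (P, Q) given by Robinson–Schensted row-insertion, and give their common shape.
P = [1, 2, 8, 9] / [3] / [4] / [5] / [6] / [7];  Q = [1, 2, 3, 8] / [4] / [5] / [6] / [7] / [9];  common shape = (4, 1, 1, 1, 1, 1)

Row-insert the values π_1, π_2, … into P one at a time, bumping the leftmost entry strictly greater than the inserted value down to the next row. The recording tableau Q records, in position (i, j), the step at which that cell was added to P.
  Insert 1 (step 1): P = [1];  Q = [1]
  Insert 7 (step 2): P = [1, 7];  Q = [1, 2]
  Insert 8 (step 3): P = [1, 7, 8];  Q = [1, 2, 3]
  Insert 6 (step 4): P = [1, 6, 8] / [7];  Q = [1, 2, 3] / [4]
  Insert 5 (step 5): P = [1, 5, 8] / [6] / [7];  Q = [1, 2, 3] / [4] / [5]
  Insert 4 (step 6): P = [1, 4, 8] / [5] / [6] / [7];  Q = [1, 2, 3] / [4] / [5] / [6]
  Insert 3 (step 7): P = [1, 3, 8] / [4] / [5] / [6] / [7];  Q = [1, 2, 3] / [4] / [5] / [6] / [7]
  Insert 9 (step 8): P = [1, 3, 8, 9] / [4] / [5] / [6] / [7];  Q = [1, 2, 3, 8] / [4] / [5] / [6] / [7]
  Insert 2 (step 9): P = [1, 2, 8, 9] / [3] / [4] / [5] / [6] / [7];  Q = [1, 2, 3, 8] / [4] / [5] / [6] / [7] / [9]
Final shape: (4, 1, 1, 1, 1, 1).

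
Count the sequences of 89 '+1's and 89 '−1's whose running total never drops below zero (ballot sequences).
C_89 = 254224158304000796523953440778841647086547372026600

These ballot sequences are counted by the Catalan number C_n = (1/(n + 1)) · C(2n, n). For n = 89: C_89 = (1/90) · C(178, 89) = 22880174247360071687155809670095748237789263482394000/90 = 254224158304000796523953440778841647086547372026600.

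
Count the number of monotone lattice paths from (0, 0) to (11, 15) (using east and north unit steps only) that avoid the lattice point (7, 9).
Number of paths = 5323760

Total paths from (0, 0) to (11, 15): C(26, 11) = 7726160. Paths through (7, 9): (paths (0, 0) → (7, 9)) × (paths (7, 9) → (11, 15)) = C(16, 7) · C(10, 4) = 11440 · 210 = 2402400. Avoidance count = 7726160 − 2402400 = 5323760.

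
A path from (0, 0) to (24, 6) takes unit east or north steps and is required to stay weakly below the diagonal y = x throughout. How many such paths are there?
Number of paths = 451269

By the reflection principle (André's argument), the number of monotone paths to (24, 6) with n ≤ m that never go above y = x is C(30, 24) − C(30, 25) = 593775 − 142506 = 451269.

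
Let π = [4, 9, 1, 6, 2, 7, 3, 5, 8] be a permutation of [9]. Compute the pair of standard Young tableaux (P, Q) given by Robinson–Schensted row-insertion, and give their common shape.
P = [1, 2, 3, 5, 8] / [4, 6, 7] / [9];  Q = [1, 2, 6, 8, 9] / [3, 4, 7] / [5];  common shape = (5, 3, 1)

Row-insert the values π_1, π_2, … into P one at a time, bumping the leftmost entry strictly greater than the inserted value down to the next row. The recording tableau Q records, in position (i, j), the step at which that cell was added to P.
  Insert 4 (step 1): P = [4];  Q = [1]
  Insert 9 (step 2): P = [4, 9];  Q = [1, 2]
  Insert 1 (step 3): P = [1, 9] / [4];  Q = [1, 2] / [3]
  Insert 6 (step 4): P = [1, 6] / [4, 9];  Q = [1, 2] / [3, 4]
  Insert 2 (step 5): P = [1, 2] / [4, 6] / [9];  Q = [1, 2] / [3, 4] / [5]
  Insert 7 (step 6): P = [1, 2, 7] / [4, 6] / [9];  Q = [1, 2, 6] / [3, 4] / [5]
  Insert 3 (step 7): P = [1, 2, 3] / [4, 6, 7] / [9];  Q = [1, 2, 6] / [3, 4, 7] / [5]
  Insert 5 (step 8): P = [1, 2, 3, 5] / [4, 6, 7] / [9];  Q = [1, 2, 6, 8] / [3, 4, 7] / [5]
  Insert 8 (step 9): P = [1, 2, 3, 5, 8] / [4, 6, 7] / [9];  Q = [1, 2, 6, 8, 9] / [3, 4, 7] / [5]
Final shape: (5, 3, 1).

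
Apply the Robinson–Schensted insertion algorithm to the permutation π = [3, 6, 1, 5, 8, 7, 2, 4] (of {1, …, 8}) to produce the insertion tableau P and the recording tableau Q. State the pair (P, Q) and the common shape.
P = [1, 2, 4] / [3, 5, 7] / [6, 8];  Q = [1, 2, 5] / [3, 4, 6] / [7, 8];  common shape = (3, 3, 2)

Row-insert the values π_1, π_2, … into P one at a time, bumping the leftmost entry strictly greater than the inserted value down to the next row. The recording tableau Q records, in position (i, j), the step at which that cell was added to P.
  Insert 3 (step 1): P = [3];  Q = [1]
  Insert 6 (step 2): P = [3, 6];  Q = [1, 2]
  Insert 1 (step 3): P = [1, 6] / [3];  Q = [1, 2] / [3]
  Insert 5 (step 4): P = [1, 5] / [3, 6];  Q = [1, 2] / [3, 4]
  Insert 8 (step 5): P = [1, 5, 8] / [3, 6];  Q = [1, 2, 5] / [3, 4]
  Insert 7 (step 6): P = [1, 5, 7] / [3, 6, 8];  Q = [1, 2, 5] / [3, 4, 6]
  Insert 2 (step 7): P = [1, 2, 7] / [3, 5, 8] / [6];  Q = [1, 2, 5] / [3, 4, 6] / [7]
  Insert 4 (step 8): P = [1, 2, 4] / [3, 5, 7] / [6, 8];  Q = [1, 2, 5] / [3, 4, 6] / [7, 8]
Final shape: (3, 3, 2).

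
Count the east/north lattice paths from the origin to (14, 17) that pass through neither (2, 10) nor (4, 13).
Number of paths = 260135197

Inclusion–exclusion. Total paths: C(31, 14) = 265182525. Through P₁: C(12, 2)·C(19, 12) = 3325608. Through P₂: C(17, 4)·C(14, 10) = 2382380. Since P₁ is strictly southwest of P₂, a monotone path through both must visit P₁ then P₂; paths through both = C(12, 2)·C(5, 2)·C(14, 10) = 660660. Avoid both = 265182525 − 3325608 − 2382380 + 660660 = 260135197.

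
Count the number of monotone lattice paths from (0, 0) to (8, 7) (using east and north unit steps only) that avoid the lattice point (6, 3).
Number of paths = 5175

Total paths from (0, 0) to (8, 7): C(15, 8) = 6435. Paths through (6, 3): (paths (0, 0) → (6, 3)) × (paths (6, 3) → (8, 7)) = C(9, 6) · C(6, 2) = 84 · 15 = 1260. Avoidance count = 6435 − 1260 = 5175.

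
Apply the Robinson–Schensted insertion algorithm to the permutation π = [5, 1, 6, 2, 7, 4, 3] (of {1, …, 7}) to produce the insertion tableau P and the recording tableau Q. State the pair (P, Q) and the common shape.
P = [1, 2, 3] / [4, 6, 7] / [5];  Q = [1, 3, 5] / [2, 4, 6] / [7];  common shape = (3, 3, 1)

Row-insert the values π_1, π_2, … into P one at a time, bumping the leftmost entry strictly greater than the inserted value down to the next row. The recording tableau Q records, in position (i, j), the step at which that cell was added to P.
  Insert 5 (step 1): P = [5];  Q = [1]
  Insert 1 (step 2): P = [1] / [5];  Q = [1] / [2]
  Insert 6 (step 3): P = [1, 6] / [5];  Q = [1, 3] / [2]
  Insert 2 (step 4): P = [1, 2] / [5, 6];  Q = [1, 3] / [2, 4]
  Insert 7 (step 5): P = [1, 2, 7] / [5, 6];  Q = [1, 3, 5] / [2, 4]
  Insert 4 (step 6): P = [1, 2, 4] / [5, 6, 7];  Q = [1, 3, 5] / [2, 4, 6]
  Insert 3 (step 7): P = [1, 2, 3] / [4, 6, 7] / [5];  Q = [1, 3, 5] / [2, 4, 6] / [7]
Final shape: (3, 3, 1).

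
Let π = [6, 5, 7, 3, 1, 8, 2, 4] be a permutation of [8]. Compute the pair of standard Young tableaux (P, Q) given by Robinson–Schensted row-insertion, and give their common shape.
P = [1, 2, 4] / [3, 7, 8] / [5] / [6];  Q = [1, 3, 6] / [2, 7, 8] / [4] / [5];  common shape = (3, 3, 1, 1)

Row-insert the values π_1, π_2, … into P one at a time, bumping the leftmost entry strictly greater than the inserted value down to the next row. The recording tableau Q records, in position (i, j), the step at which that cell was added to P.
  Insert 6 (step 1): P = [6];  Q = [1]
  Insert 5 (step 2): P = [5] / [6];  Q = [1] / [2]
  Insert 7 (step 3): P = [5, 7] / [6];  Q = [1, 3] / [2]
  Insert 3 (step 4): P = [3, 7] / [5] / [6];  Q = [1, 3] / [2] / [4]
  Insert 1 (step 5): P = [1, 7] / [3] / [5] / [6];  Q = [1, 3] / [2] / [4] / [5]
  Insert 8 (step 6): P = [1, 7, 8] / [3] / [5] / [6];  Q = [1, 3, 6] / [2] / [4] / [5]
  Insert 2 (step 7): P = [1, 2, 8] / [3, 7] / [5] / [6];  Q = [1, 3, 6] / [2, 7] / [4] / [5]
  Insert 4 (step 8): P = [1, 2, 4] / [3, 7, 8] / [5] / [6];  Q = [1, 3, 6] / [2, 7, 8] / [4] / [5]
Final shape: (3, 3, 1, 1).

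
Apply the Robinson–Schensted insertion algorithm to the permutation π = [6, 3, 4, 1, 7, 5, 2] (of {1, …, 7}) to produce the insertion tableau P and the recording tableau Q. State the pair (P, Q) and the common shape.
P = [1, 2, 5] / [3, 4] / [6, 7];  Q = [1, 3, 5] / [2, 6] / [4, 7];  common shape = (3, 2, 2)

Row-insert the values π_1, π_2, … into P one at a time, bumping the leftmost entry strictly greater than the inserted value down to the next row. The recording tableau Q records, in position (i, j), the step at which that cell was added to P.
  Insert 6 (step 1): P = [6];  Q = [1]
  Insert 3 (step 2): P = [3] / [6];  Q = [1] / [2]
  Insert 4 (step 3): P = [3, 4] / [6];  Q = [1, 3] / [2]
  Insert 1 (step 4): P = [1, 4] / [3] / [6];  Q = [1, 3] / [2] / [4]
  Insert 7 (step 5): P = [1, 4, 7] / [3] / [6];  Q = [1, 3, 5] / [2] / [4]
  Insert 5 (step 6): P = [1, 4, 5] / [3, 7] / [6];  Q = [1, 3, 5] / [2, 6] / [4]
  Insert 2 (step 7): P = [1, 2, 5] / [3, 4] / [6, 7];  Q = [1, 3, 5] / [2, 6] / [4, 7]
Final shape: (3, 2, 2).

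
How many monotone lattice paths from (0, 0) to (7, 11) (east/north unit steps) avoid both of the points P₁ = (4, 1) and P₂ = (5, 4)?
Number of paths = 26578

Inclusion–exclusion. Total paths: C(18, 7) = 31824. Through P₁: C(5, 4)·C(13, 3) = 1430. Through P₂: C(9, 5)·C(9, 2) = 4536. Since P₁ is strictly southwest of P₂, a monotone path through both must visit P₁ then P₂; paths through both = C(5, 4)·C(4, 1)·C(9, 2) = 720. Avoid both = 31824 − 1430 − 4536 + 720 = 26578.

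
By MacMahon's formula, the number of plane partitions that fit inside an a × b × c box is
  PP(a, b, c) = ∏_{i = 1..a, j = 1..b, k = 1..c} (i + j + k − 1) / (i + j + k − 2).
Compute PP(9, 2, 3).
PP(9, 2, 3) = 15730

Evaluate the triple product over i = 1..9, j = 1..2, k = 1..3. The factors are (2/1) · (3/2) · (4/3) · (3/2) · (4/3) · (5/4) · (3/2) · (4/3) · … (54 factors total). The numerators and denominators telescope so the product is an integer; carrying out the multiplication exactly gives PP(9, 2, 3) = 15730.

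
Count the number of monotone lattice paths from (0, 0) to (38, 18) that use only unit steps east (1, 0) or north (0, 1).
Number of paths = 212327989773900

A monotone lattice path from (0, 0) to (38, 18) consists of 38 east steps and 18 north steps in some order, so it is determined by which 38 of the 56 steps are east. The count is C(56, 38) = 212327989773900.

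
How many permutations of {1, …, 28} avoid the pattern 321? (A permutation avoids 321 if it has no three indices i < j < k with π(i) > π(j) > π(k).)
C_28 = 263747951750360

These 321-avoiding permutations are counted by the Catalan number C_n = (1/(n + 1)) · C(2n, n). For n = 28: C_28 = (1/29) · C(56, 28) = 7648690600760440/29 = 263747951750360.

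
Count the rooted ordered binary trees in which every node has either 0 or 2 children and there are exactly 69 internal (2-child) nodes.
C_69 = 337485502510215975556783793455058624700

These full binary trees are counted by the Catalan number C_n = (1/(n + 1)) · C(2n, n). For n = 69: C_69 = (1/70) · C(138, 69) = 23623985175715118288974865541854103729000/70 = 337485502510215975556783793455058624700.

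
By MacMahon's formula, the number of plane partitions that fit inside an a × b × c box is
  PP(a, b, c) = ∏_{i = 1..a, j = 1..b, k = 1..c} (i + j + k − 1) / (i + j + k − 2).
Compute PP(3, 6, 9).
PP(3, 6, 9) = 2530768240

Evaluate the triple product over i = 1..3, j = 1..6, k = 1..9. The factors are (2/1) · (3/2) · (4/3) · (5/4) · (6/5) · (7/6) · (8/7) · (9/8) · … (162 factors total). The numerators and denominators telescope so the product is an integer; carrying out the multiplication exactly gives PP(3, 6, 9) = 2530768240.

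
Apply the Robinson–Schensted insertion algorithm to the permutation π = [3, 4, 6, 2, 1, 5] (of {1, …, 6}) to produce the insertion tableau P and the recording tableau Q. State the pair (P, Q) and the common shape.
P = [1, 4, 5] / [2, 6] / [3];  Q = [1, 2, 3] / [4, 6] / [5];  common shape = (3, 2, 1)

Row-insert the values π_1, π_2, … into P one at a time, bumping the leftmost entry strictly greater than the inserted value down to the next row. The recording tableau Q records, in position (i, j), the step at which that cell was added to P.
  Insert 3 (step 1): P = [3];  Q = [1]
  Insert 4 (step 2): P = [3, 4];  Q = [1, 2]
  Insert 6 (step 3): P = [3, 4, 6];  Q = [1, 2, 3]
  Insert 2 (step 4): P = [2, 4, 6] / [3];  Q = [1, 2, 3] / [4]
  Insert 1 (step 5): P = [1, 4, 6] / [2] / [3];  Q = [1, 2, 3] / [4] / [5]
  Insert 5 (step 6): P = [1, 4, 5] / [2, 6] / [3];  Q = [1, 2, 3] / [4, 6] / [5]
Final shape: (3, 2, 1).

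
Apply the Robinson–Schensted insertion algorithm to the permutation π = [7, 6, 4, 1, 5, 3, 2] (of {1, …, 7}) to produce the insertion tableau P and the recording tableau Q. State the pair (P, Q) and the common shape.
P = [1, 2] / [3, 5] / [4] / [6] / [7];  Q = [1, 5] / [2, 6] / [3] / [4] / [7];  common shape = (2, 2, 1, 1, 1)

Row-insert the values π_1, π_2, … into P one at a time, bumping the leftmost entry strictly greater than the inserted value down to the next row. The recording tableau Q records, in position (i, j), the step at which that cell was added to P.
  Insert 7 (step 1): P = [7];  Q = [1]
  Insert 6 (step 2): P = [6] / [7];  Q = [1] / [2]
  Insert 4 (step 3): P = [4] / [6] / [7];  Q = [1] / [2] / [3]
  Insert 1 (step 4): P = [1] / [4] / [6] / [7];  Q = [1] / [2] / [3] / [4]
  Insert 5 (step 5): P = [1, 5] / [4] / [6] / [7];  Q = [1, 5] / [2] / [3] / [4]
  Insert 3 (step 6): P = [1, 3] / [4, 5] / [6] / [7];  Q = [1, 5] / [2, 6] / [3] / [4]
  Insert 2 (step 7): P = [1, 2] / [3, 5] / [4] / [6] / [7];  Q = [1, 5] / [2, 6] / [3] / [4] / [7]
Final shape: (2, 2, 1, 1, 1).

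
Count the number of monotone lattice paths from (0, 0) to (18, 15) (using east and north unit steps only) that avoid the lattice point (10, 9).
Number of paths = 759747186

Total paths from (0, 0) to (18, 15): C(33, 18) = 1037158320. Paths through (10, 9): (paths (0, 0) → (10, 9)) × (paths (10, 9) → (18, 15)) = C(19, 10) · C(14, 8) = 92378 · 3003 = 277411134. Avoidance count = 1037158320 − 277411134 = 759747186.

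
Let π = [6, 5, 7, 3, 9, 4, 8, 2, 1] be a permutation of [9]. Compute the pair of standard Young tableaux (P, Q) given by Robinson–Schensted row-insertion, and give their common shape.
P = [1, 4, 8] / [2, 7, 9] / [3] / [5] / [6];  Q = [1, 3, 5] / [2, 6, 7] / [4] / [8] / [9];  common shape = (3, 3, 1, 1, 1)

Row-insert the values π_1, π_2, … into P one at a time, bumping the leftmost entry strictly greater than the inserted value down to the next row. The recording tableau Q records, in position (i, j), the step at which that cell was added to P.
  Insert 6 (step 1): P = [6];  Q = [1]
  Insert 5 (step 2): P = [5] / [6];  Q = [1] / [2]
  Insert 7 (step 3): P = [5, 7] / [6];  Q = [1, 3] / [2]
  Insert 3 (step 4): P = [3, 7] / [5] / [6];  Q = [1, 3] / [2] / [4]
  Insert 9 (step 5): P = [3, 7, 9] / [5] / [6];  Q = [1, 3, 5] / [2] / [4]
  Insert 4 (step 6): P = [3, 4, 9] / [5, 7] / [6];  Q = [1, 3, 5] / [2, 6] / [4]
  Insert 8 (step 7): P = [3, 4, 8] / [5, 7, 9] / [6];  Q = [1, 3, 5] / [2, 6, 7] / [4]
  Insert 2 (step 8): P = [2, 4, 8] / [3, 7, 9] / [5] / [6];  Q = [1, 3, 5] / [2, 6, 7] / [4] / [8]
  Insert 1 (step 9): P = [1, 4, 8] / [2, 7, 9] / [3] / [5] / [6];  Q = [1, 3, 5] / [2, 6, 7] / [4] / [8] / [9]
Final shape: (3, 3, 1, 1, 1).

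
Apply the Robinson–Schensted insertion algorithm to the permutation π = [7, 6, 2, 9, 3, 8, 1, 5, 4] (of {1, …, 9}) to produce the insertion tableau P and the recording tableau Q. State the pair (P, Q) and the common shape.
P = [1, 3, 4] / [2, 5] / [6, 8] / [7, 9];  Q = [1, 4, 6] / [2, 5] / [3, 8] / [7, 9];  common shape = (3, 2, 2, 2)

Row-insert the values π_1, π_2, … into P one at a time, bumping the leftmost entry strictly greater than the inserted value down to the next row. The recording tableau Q records, in position (i, j), the step at which that cell was added to P.
  Insert 7 (step 1): P = [7];  Q = [1]
  Insert 6 (step 2): P = [6] / [7];  Q = [1] / [2]
  Insert 2 (step 3): P = [2] / [6] / [7];  Q = [1] / [2] / [3]
  Insert 9 (step 4): P = [2, 9] / [6] / [7];  Q = [1, 4] / [2] / [3]
  Insert 3 (step 5): P = [2, 3] / [6, 9] / [7];  Q = [1, 4] / [2, 5] / [3]
  Insert 8 (step 6): P = [2, 3, 8] / [6, 9] / [7];  Q = [1, 4, 6] / [2, 5] / [3]
  Insert 1 (step 7): P = [1, 3, 8] / [2, 9] / [6] / [7];  Q = [1, 4, 6] / [2, 5] / [3] / [7]
  Insert 5 (step 8): P = [1, 3, 5] / [2, 8] / [6, 9] / [7];  Q = [1, 4, 6] / [2, 5] / [3, 8] / [7]
  Insert 4 (step 9): P = [1, 3, 4] / [2, 5] / [6, 8] / [7, 9];  Q = [1, 4, 6] / [2, 5] / [3, 8] / [7, 9]
Final shape: (3, 2, 2, 2).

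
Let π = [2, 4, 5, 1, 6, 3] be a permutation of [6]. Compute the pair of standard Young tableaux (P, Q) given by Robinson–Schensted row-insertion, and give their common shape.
P = [1, 3, 5, 6] / [2, 4];  Q = [1, 2, 3, 5] / [4, 6];  common shape = (4, 2)

Row-insert the values π_1, π_2, … into P one at a time, bumping the leftmost entry strictly greater than the inserted value down to the next row. The recording tableau Q records, in position (i, j), the step at which that cell was added to P.
  Insert 2 (step 1): P = [2];  Q = [1]
  Insert 4 (step 2): P = [2, 4];  Q = [1, 2]
  Insert 5 (step 3): P = [2, 4, 5];  Q = [1, 2, 3]
  Insert 1 (step 4): P = [1, 4, 5] / [2];  Q = [1, 2, 3] / [4]
  Insert 6 (step 5): P = [1, 4, 5, 6] / [2];  Q = [1, 2, 3, 5] / [4]
  Insert 3 (step 6): P = [1, 3, 5, 6] / [2, 4];  Q = [1, 2, 3, 5] / [4, 6]
Final shape: (4, 2).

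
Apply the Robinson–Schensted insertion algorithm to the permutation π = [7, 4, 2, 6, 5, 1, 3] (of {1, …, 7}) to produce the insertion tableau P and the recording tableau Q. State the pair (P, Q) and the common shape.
P = [1, 3] / [2, 5] / [4, 6] / [7];  Q = [1, 4] / [2, 5] / [3, 7] / [6];  common shape = (2, 2, 2, 1)

Row-insert the values π_1, π_2, … into P one at a time, bumping the leftmost entry strictly greater than the inserted value down to the next row. The recording tableau Q records, in position (i, j), the step at which that cell was added to P.
  Insert 7 (step 1): P = [7];  Q = [1]
  Insert 4 (step 2): P = [4] / [7];  Q = [1] / [2]
  Insert 2 (step 3): P = [2] / [4] / [7];  Q = [1] / [2] / [3]
  Insert 6 (step 4): P = [2, 6] / [4] / [7];  Q = [1, 4] / [2] / [3]
  Insert 5 (step 5): P = [2, 5] / [4, 6] / [7];  Q = [1, 4] / [2, 5] / [3]
  Insert 1 (step 6): P = [1, 5] / [2, 6] / [4] / [7];  Q = [1, 4] / [2, 5] / [3] / [6]
  Insert 3 (step 7): P = [1, 3] / [2, 5] / [4, 6] / [7];  Q = [1, 4] / [2, 5] / [3, 7] / [6]
Final shape: (2, 2, 2, 1).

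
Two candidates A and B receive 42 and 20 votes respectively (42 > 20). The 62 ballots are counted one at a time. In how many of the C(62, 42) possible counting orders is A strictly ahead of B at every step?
Strict-lead orderings = 3266814940064445

Total orderings of the 62 votes with 42 for A: C(62, 42) = 9206478467454345. By the Bertrand ballot formula (Cycle Lemma / reflection principle), the number of orderings in which A is strictly ahead of B throughout is (p − q)/(p + q) · C(p + q, p) = (42 − 20)/(42 + 20) · 9206478467454345 = 3266814940064445.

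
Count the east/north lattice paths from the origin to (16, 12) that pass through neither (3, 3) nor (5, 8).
Number of paths = 19289900

Inclusion–exclusion. Total paths: C(28, 16) = 30421755. Through P₁: C(6, 3)·C(22, 13) = 9948400. Through P₂: C(13, 5)·C(15, 11) = 1756755. Since P₁ is strictly southwest of P₂, a monotone path through both must visit P₁ then P₂; paths through both = C(6, 3)·C(7, 2)·C(15, 11) = 573300. Avoid both = 30421755 − 9948400 − 1756755 + 573300 = 19289900.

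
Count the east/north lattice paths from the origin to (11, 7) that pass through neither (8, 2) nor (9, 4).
Number of paths = 23504

Inclusion–exclusion. Total paths: C(18, 11) = 31824. Through P₁: C(10, 8)·C(8, 3) = 2520. Through P₂: C(13, 9)·C(5, 2) = 7150. Since P₁ is strictly southwest of P₂, a monotone path through both must visit P₁ then P₂; paths through both = C(10, 8)·C(3, 1)·C(5, 2) = 1350. Avoid both = 31824 − 2520 − 7150 + 1350 = 23504.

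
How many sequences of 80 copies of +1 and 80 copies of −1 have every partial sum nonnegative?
C_80 = 1136359577947336271931632877004667456667613940

These ballot sequences are counted by the Catalan number C_n = (1/(n + 1)) · C(2n, n). For n = 80: C_80 = (1/81) · C(160, 80) = 92045125813734238026462263037378063990076729140/81 = 1136359577947336271931632877004667456667613940.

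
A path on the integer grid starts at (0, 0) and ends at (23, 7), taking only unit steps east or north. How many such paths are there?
Number of paths = 2035800

A monotone lattice path from (0, 0) to (23, 7) consists of 23 east steps and 7 north steps in some order, so it is determined by which 23 of the 30 steps are east. The count is C(30, 23) = 2035800.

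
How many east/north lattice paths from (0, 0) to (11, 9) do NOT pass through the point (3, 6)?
Number of paths = 154100

Total paths from (0, 0) to (11, 9): C(20, 11) = 167960. Paths through (3, 6): (paths (0, 0) → (3, 6)) × (paths (3, 6) → (11, 9)) = C(9, 3) · C(11, 8) = 84 · 165 = 13860. Avoidance count = 167960 − 13860 = 154100.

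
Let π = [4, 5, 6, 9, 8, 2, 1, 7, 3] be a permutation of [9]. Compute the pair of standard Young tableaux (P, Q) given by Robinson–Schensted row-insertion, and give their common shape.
P = [1, 3, 6, 7] / [2, 5] / [4, 8] / [9];  Q = [1, 2, 3, 4] / [5, 8] / [6, 9] / [7];  common shape = (4, 2, 2, 1)

Row-insert the values π_1, π_2, … into P one at a time, bumping the leftmost entry strictly greater than the inserted value down to the next row. The recording tableau Q records, in position (i, j), the step at which that cell was added to P.
  Insert 4 (step 1): P = [4];  Q = [1]
  Insert 5 (step 2): P = [4, 5];  Q = [1, 2]
  Insert 6 (step 3): P = [4, 5, 6];  Q = [1, 2, 3]
  Insert 9 (step 4): P = [4, 5, 6, 9];  Q = [1, 2, 3, 4]
  Insert 8 (step 5): P = [4, 5, 6, 8] / [9];  Q = [1, 2, 3, 4] / [5]
  Insert 2 (step 6): P = [2, 5, 6, 8] / [4] / [9];  Q = [1, 2, 3, 4] / [5] / [6]
  Insert 1 (step 7): P = [1, 5, 6, 8] / [2] / [4] / [9];  Q = [1, 2, 3, 4] / [5] / [6] / [7]
  Insert 7 (step 8): P = [1, 5, 6, 7] / [2, 8] / [4] / [9];  Q = [1, 2, 3, 4] / [5, 8] / [6] / [7]
  Insert 3 (step 9): P = [1, 3, 6, 7] / [2, 5] / [4, 8] / [9];  Q = [1, 2, 3, 4] / [5, 8] / [6, 9] / [7]
Final shape: (4, 2, 2, 1).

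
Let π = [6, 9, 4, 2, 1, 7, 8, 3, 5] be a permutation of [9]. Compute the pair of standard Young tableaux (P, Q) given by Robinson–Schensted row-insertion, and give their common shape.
P = [1, 3, 5] / [2, 7, 8] / [4, 9] / [6];  Q = [1, 2, 7] / [3, 6, 9] / [4, 8] / [5];  common shape = (3, 3, 2, 1)

Row-insert the values π_1, π_2, … into P one at a time, bumping the leftmost entry strictly greater than the inserted value down to the next row. The recording tableau Q records, in position (i, j), the step at which that cell was added to P.
  Insert 6 (step 1): P = [6];  Q = [1]
  Insert 9 (step 2): P = [6, 9];  Q = [1, 2]
  Insert 4 (step 3): P = [4, 9] / [6];  Q = [1, 2] / [3]
  Insert 2 (step 4): P = [2, 9] / [4] / [6];  Q = [1, 2] / [3] / [4]
  Insert 1 (step 5): P = [1, 9] / [2] / [4] / [6];  Q = [1, 2] / [3] / [4] / [5]
  Insert 7 (step 6): P = [1, 7] / [2, 9] / [4] / [6];  Q = [1, 2] / [3, 6] / [4] / [5]
  Insert 8 (step 7): P = [1, 7, 8] / [2, 9] / [4] / [6];  Q = [1, 2, 7] / [3, 6] / [4] / [5]
  Insert 3 (step 8): P = [1, 3, 8] / [2, 7] / [4, 9] / [6];  Q = [1, 2, 7] / [3, 6] / [4, 8] / [5]
  Insert 5 (step 9): P = [1, 3, 5] / [2, 7, 8] / [4, 9] / [6];  Q = [1, 2, 7] / [3, 6, 9] / [4, 8] / [5]
Final shape: (3, 3, 2, 1).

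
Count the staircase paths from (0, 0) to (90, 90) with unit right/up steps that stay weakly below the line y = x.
C_90 = 1000134600800354781929399250536541864362461089950800

These NE paths below the diagonal are counted by the Catalan number C_n = (1/(n + 1)) · C(2n, n). For n = 90: C_90 = (1/91) · C(180, 90) = 91012248672832285155575331798825309656983959185522800/91 = 1000134600800354781929399250536541864362461089950800.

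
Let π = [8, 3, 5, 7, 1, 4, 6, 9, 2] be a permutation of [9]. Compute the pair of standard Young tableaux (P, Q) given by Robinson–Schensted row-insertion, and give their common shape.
P = [1, 2, 6, 9] / [3, 4, 7] / [5] / [8];  Q = [1, 3, 4, 8] / [2, 6, 7] / [5] / [9];  common shape = (4, 3, 1, 1)

Row-insert the values π_1, π_2, … into P one at a time, bumping the leftmost entry strictly greater than the inserted value down to the next row. The recording tableau Q records, in position (i, j), the step at which that cell was added to P.
  Insert 8 (step 1): P = [8];  Q = [1]
  Insert 3 (step 2): P = [3] / [8];  Q = [1] / [2]
  Insert 5 (step 3): P = [3, 5] / [8];  Q = [1, 3] / [2]
  Insert 7 (step 4): P = [3, 5, 7] / [8];  Q = [1, 3, 4] / [2]
  Insert 1 (step 5): P = [1, 5, 7] / [3] / [8];  Q = [1, 3, 4] / [2] / [5]
  Insert 4 (step 6): P = [1, 4, 7] / [3, 5] / [8];  Q = [1, 3, 4] / [2, 6] / [5]
  Insert 6 (step 7): P = [1, 4, 6] / [3, 5, 7] / [8];  Q = [1, 3, 4] / [2, 6, 7] / [5]
  Insert 9 (step 8): P = [1, 4, 6, 9] / [3, 5, 7] / [8];  Q = [1, 3, 4, 8] / [2, 6, 7] / [5]
  Insert 2 (step 9): P = [1, 2, 6, 9] / [3, 4, 7] / [5] / [8];  Q = [1, 3, 4, 8] / [2, 6, 7] / [5] / [9]
Final shape: (4, 3, 1, 1).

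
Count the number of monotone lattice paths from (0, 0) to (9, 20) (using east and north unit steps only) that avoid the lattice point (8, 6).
Number of paths = 9969960

Total paths from (0, 0) to (9, 20): C(29, 9) = 10015005. Paths through (8, 6): (paths (0, 0) → (8, 6)) × (paths (8, 6) → (9, 20)) = C(14, 8) · C(15, 1) = 3003 · 15 = 45045. Avoidance count = 10015005 − 45045 = 9969960.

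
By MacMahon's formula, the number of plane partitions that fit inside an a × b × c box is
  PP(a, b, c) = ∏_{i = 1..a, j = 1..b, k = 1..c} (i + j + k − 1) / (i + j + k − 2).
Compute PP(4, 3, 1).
PP(4, 3, 1) = 35

Evaluate the triple product over i = 1..4, j = 1..3, k = 1..1. The factors are (2/1) · (3/2) · (4/3) · (3/2) · (4/3) · (5/4) · (4/3) · (5/4) · … (12 factors total). The numerators and denominators telescope so the product is an integer; carrying out the multiplication exactly gives PP(4, 3, 1) = 35.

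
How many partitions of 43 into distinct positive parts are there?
q(43) = 1610

A partition into distinct parts is a strictly decreasing sequence summing to n. The recurrence d(n, m) = d(n, m−1) + d(n−m, m−1) (use part m at most once) with q(n) = d(n, n) gives q(43) = 1610. (Euler's theorem: # distinct-part partitions = # odd-part partitions.)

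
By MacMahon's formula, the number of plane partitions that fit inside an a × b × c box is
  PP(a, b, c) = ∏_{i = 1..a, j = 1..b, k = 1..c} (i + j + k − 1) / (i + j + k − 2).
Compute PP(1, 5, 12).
PP(1, 5, 12) = 6188

Evaluate the triple product over i = 1..1, j = 1..5, k = 1..12. The factors are (2/1) · (3/2) · (4/3) · (5/4) · (6/5) · (7/6) · (8/7) · (9/8) · … (60 factors total). The numerators and denominators telescope so the product is an integer; carrying out the multiplication exactly gives PP(1, 5, 12) = 6188.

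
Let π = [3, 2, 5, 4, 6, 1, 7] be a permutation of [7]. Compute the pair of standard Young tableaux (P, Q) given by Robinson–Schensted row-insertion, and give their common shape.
P = [1, 4, 6, 7] / [2, 5] / [3];  Q = [1, 3, 5, 7] / [2, 4] / [6];  common shape = (4, 2, 1)

Row-insert the values π_1, π_2, … into P one at a time, bumping the leftmost entry strictly greater than the inserted value down to the next row. The recording tableau Q records, in position (i, j), the step at which that cell was added to P.
  Insert 3 (step 1): P = [3];  Q = [1]
  Insert 2 (step 2): P = [2] / [3];  Q = [1] / [2]
  Insert 5 (step 3): P = [2, 5] / [3];  Q = [1, 3] / [2]
  Insert 4 (step 4): P = [2, 4] / [3, 5];  Q = [1, 3] / [2, 4]
  Insert 6 (step 5): P = [2, 4, 6] / [3, 5];  Q = [1, 3, 5] / [2, 4]
  Insert 1 (step 6): P = [1, 4, 6] / [2, 5] / [3];  Q = [1, 3, 5] / [2, 4] / [6]
  Insert 7 (step 7): P = [1, 4, 6, 7] / [2, 5] / [3];  Q = [1, 3, 5, 7] / [2, 4] / [6]
Final shape: (4, 2, 1).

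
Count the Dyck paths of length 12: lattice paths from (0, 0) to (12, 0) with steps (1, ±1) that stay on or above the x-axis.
C_6 = 132

These Dyck paths are counted by the Catalan number C_n = (1/(n + 1)) · C(2n, n). For n = 6: C_6 = (1/7) · C(12, 6) = 924/7 = 132.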